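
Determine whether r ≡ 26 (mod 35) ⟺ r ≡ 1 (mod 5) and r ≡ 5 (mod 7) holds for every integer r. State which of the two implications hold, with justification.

Equivalent; both directions hold.

(←) If r ≡ 1 (mod 5) and r ≡ 5 (mod 7), then by the Chinese remainder theorem r ≡ 26 (mod 35). This is exactly r ≡ 26 (mod 35).

(→) Suppose r ≡ 26 (mod 35); write r = 35j + 26. Since 5 ∣ 35, reducing mod 5 gives r ≡ 26 ≡ 1 (mod 5); since 7 ∣ 35, reducing mod 7 gives r ≡ 26 ≡ 5 (mod 7).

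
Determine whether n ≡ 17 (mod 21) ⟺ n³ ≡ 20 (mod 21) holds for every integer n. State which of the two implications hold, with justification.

Forward direction. Suppose n ≡ 17 (mod 21). Write n = 21j + 17. Then (21j + 17)³ = 9261j³ + 22491j² + 18207j + 4913 = 21(441j³ + 1071j² + 867j + 233) + 20, so n³ ≡ 20 (mod 21).

Converse. This fails: take n = 5. Then 5³ = 125 ≡ 20 (mod 21), yet 5 ≡ 5 (mod 21), not 17.

Only the forward direction holds.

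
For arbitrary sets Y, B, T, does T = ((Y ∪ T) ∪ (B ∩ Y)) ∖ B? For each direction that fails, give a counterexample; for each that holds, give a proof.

(⊆) fails and (⊇) fails.

Forward inclusion. This inclusion fails. Take Y = ∅, B = {1}, T = {1}; then 1 ∈ T but 1 ∉ ((Y ∪ T) ∪ (B ∩ Y)) ∖ B.

Reverse inclusion. This inclusion fails. Take Y = {1}, B = ∅, T = ∅; then 1 ∈ ((Y ∪ T) ∪ (B ∩ Y)) ∖ B but 1 ∉ T.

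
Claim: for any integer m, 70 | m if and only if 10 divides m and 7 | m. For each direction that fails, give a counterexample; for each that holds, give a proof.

(⇒) If 70 ∣ m, write m = 70q. Since 70 = 7·10, m = 10·(7q), so 10 ∣ m; and since 70 = 10·7, m = 7·(10q), so 7 ∣ m.

(⇐) Suppose 10 ∣ m and 7 ∣ m. Any common multiple of 10 and 7 is a multiple of their lcm; here gcd(10, 7) = 1, so lcm(10, 7) = 10·7 = 70, so 70 ∣ m.

Both implications hold.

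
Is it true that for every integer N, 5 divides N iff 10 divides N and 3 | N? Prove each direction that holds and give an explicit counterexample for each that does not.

Not equivalent: only (⇐) holds.

(⇒) This fails: take N = 5. Certainly 5 ∣ 5, but 10 ∤ 5.

(⇐) Suppose 10 ∣ N and 3 ∣ N. Any common multiple of 10 and 3 is a multiple of their lcm; here gcd(10, 3) = 1, so lcm(10, 3) = 10·3 = 30, so 30 ∣ N. Since 5 ∣ 30, it follows that 5 ∣ N.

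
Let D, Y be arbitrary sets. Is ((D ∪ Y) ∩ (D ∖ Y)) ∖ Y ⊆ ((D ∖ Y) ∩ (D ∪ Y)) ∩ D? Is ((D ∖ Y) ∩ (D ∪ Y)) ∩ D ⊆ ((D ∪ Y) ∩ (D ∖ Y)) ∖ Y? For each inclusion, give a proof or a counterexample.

(⟹) Let x ∈ ((D ∪ Y) ∩ (D ∖ Y)) ∖ Y. Then x ∈ D and x ∉ Y, from which x ∈ ((D ∖ Y) ∩ (D ∪ Y)) ∩ D.

(⟸) Let x ∈ ((D ∖ Y) ∩ (D ∪ Y)) ∩ D. Then x ∈ D and x ∉ Y, from which x ∈ ((D ∪ Y) ∩ (D ∖ Y)) ∖ Y.

The two sets are equal.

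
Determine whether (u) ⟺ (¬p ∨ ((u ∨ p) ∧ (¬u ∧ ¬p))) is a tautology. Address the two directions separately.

Forward direction. This fails. Under u = T, p = T, the left side is true but the right side is false.

Converse. This fails. Under u = F, p = F, the left side is false but the right side is true.

(⇒) fails and (⇐) fails.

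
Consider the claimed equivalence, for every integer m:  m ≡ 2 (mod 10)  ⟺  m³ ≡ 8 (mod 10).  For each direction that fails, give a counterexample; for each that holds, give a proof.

Both directions hold.

(⟹) Suppose m ≡ 2 (mod 10). Write m = 10j + 2. Then (10j + 2)³ = 1000j³ + 600j² + 120j + 8 = 10(100j³ + 60j² + 12j) + 8, so m³ ≡ 8 (mod 10).

(⟸) Conversely, suppose m³ ≡ 8 (mod 10). The only residue r in {0, …, 9} with r³ ≡ 8 (mod 10) is r = 2, so m ≡ 2 (mod 10).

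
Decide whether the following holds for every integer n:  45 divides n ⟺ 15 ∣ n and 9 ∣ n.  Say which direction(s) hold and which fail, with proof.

Forward direction. If 45 ∣ n, write n = 45q. Since 45 = 3·15, n = 15·(3q), so 15 ∣ n; and since 45 = 5·9, n = 9·(5q), so 9 ∣ n.

Converse. Suppose 15 ∣ n and 9 ∣ n. Any common multiple of 15 and 9 is a multiple of their lcm; here lcm(15, 9) = 15·9/gcd(15, 9) = 135/3 = 45, so 45 ∣ n.

Both directions hold.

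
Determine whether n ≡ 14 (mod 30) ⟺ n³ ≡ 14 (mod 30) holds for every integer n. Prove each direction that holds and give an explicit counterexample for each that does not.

The biconditional holds.

(⇒) Suppose n ≡ 14 (mod 30). Write n = 30j + 14. Then (30j + 14)³ = 27000j³ + 37800j² + 17640j + 2744 = 30(900j³ + 1260j² + 588j + 91) + 14, so n³ ≡ 14 (mod 30).

(⇐) Conversely, suppose n³ ≡ 14 (mod 30). The only residue r in {0, …, 29} with r³ ≡ 14 (mod 30) is r = 14, so n ≡ 14 (mod 30).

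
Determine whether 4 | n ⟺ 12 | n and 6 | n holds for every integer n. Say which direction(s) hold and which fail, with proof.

The forward direction fails; the converse holds.

(→) This fails: take n = 4. Certainly 4 ∣ 4, but 12 ∤ 4.

(←) Suppose 12 ∣ n and 6 ∣ n. Any common multiple of 12 and 6 is a multiple of their lcm; here lcm(12, 6) = 12·6/gcd(12, 6) = 72/6 = 12, so 12 ∣ n. Since 4 ∣ 12, it follows that 4 ∣ n.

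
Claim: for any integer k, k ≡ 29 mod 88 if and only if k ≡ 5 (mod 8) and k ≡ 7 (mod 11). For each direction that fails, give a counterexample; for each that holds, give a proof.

Both implications hold.

(⟸) If k ≡ 5 (mod 8) and k ≡ 7 (mod 11), then by the Chinese remainder theorem k ≡ 29 (mod 88). This is exactly k ≡ 29 (mod 88).

(⟹) Suppose k ≡ 29 (mod 88); write k = 88j + 29. Since 8 ∣ 88, reducing mod 8 gives k ≡ 29 ≡ 5 (mod 8); since 11 ∣ 88, reducing mod 11 gives k ≡ 29 ≡ 7 (mod 11).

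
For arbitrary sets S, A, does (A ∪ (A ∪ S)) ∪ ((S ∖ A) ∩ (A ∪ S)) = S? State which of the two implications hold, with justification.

Forward inclusion. This inclusion fails. Take S = ∅, A = {1}; then 1 ∈ (A ∪ (A ∪ S)) ∪ ((S ∖ A) ∩ (A ∪ S)) but 1 ∉ S.

Reverse inclusion. Let x ∈ S. Then either x ∈ S and x ∉ A; or x ∈ S ∩ A. In each case x ∈ (A ∪ (A ∪ S)) ∪ ((S ∖ A) ∩ (A ∪ S)), so S ⊆ (A ∪ (A ∪ S)) ∪ ((S ∖ A) ∩ (A ∪ S)).

Only the reverse inclusion holds.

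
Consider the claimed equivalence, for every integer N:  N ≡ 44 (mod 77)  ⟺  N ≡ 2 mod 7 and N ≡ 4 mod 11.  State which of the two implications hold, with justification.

(⇒) fails and (⇐) fails.

(→) This fails: N = 44 gives 44 ≡ 44 (mod 77) but 44 ≡ 0 (mod 11), so the conjunction on the right does not hold.

(←) This fails: N = 37 satisfies both congruences on the right (37 ≡ 2 mod 7 and 37 ≡ 4 mod 11) yet 37 ≡ 37 (mod 77), not 44.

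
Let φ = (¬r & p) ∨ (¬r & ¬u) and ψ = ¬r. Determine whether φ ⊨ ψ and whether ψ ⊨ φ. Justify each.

Only the forward implication holds.

(→) Assume the antecedent. If u is true, the antecedent forces (u = T, r = F, p = T), and ¬r holds there. If u is false, the antecedent forces (u = F, r = F, p = F) or (u = F, r = F, p = T), and ¬r holds there. Either way ¬r holds.

(←) This fails. Under u = T, r = F, p = F, the left side is false but the right side is true.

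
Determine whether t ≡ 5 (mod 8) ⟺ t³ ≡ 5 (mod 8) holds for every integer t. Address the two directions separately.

The biconditional holds.

(→) Suppose t ≡ 5 (mod 8). Write t = 8j + 5. Then (8j + 5)³ = 512j³ + 960j² + 600j + 125 = 8(64j³ + 120j² + 75j + 15) + 5, so t³ ≡ 5 (mod 8).

(←) Conversely, suppose t³ ≡ 5 (mod 8). The only residue r in {0, …, 7} with r³ ≡ 5 (mod 8) is r = 5, so t ≡ 5 (mod 8).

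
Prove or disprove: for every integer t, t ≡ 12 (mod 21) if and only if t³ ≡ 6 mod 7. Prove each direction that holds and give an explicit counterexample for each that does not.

(⇒) holds; (⇐) fails.

(⇒) Suppose t ≡ 12 (mod 21). Then t³ ≡ 12³ = 1728 (mod 21), and since 7 ∣ 21, also t³ ≡ 6 (mod 7).

(⇐) This fails: take t = 3. Then 3³ = 27 ≡ 6 (mod 7), yet 3 ≡ 3 (mod 21), not 12.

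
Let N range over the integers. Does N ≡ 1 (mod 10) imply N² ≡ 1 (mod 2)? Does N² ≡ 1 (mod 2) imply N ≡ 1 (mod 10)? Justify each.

Not equivalent: only (⇒) holds.

(⟸) This fails: take N = 3. Then 3² = 9 ≡ 1 (mod 2), yet 3 ≡ 3 (mod 10), not 1.

(⟹) Suppose N ≡ 1 (mod 10). Then N² ≡ 1² = 1 (mod 10), and since 2 ∣ 10, also N² ≡ 1 (mod 2).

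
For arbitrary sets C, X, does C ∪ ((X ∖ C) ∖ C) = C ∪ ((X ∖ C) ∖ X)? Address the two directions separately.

(⟹) This inclusion fails. Take C = ∅, X = {1}; then 1 ∈ C ∪ ((X ∖ C) ∖ C) but 1 ∉ C ∪ ((X ∖ C) ∖ X).

(⟸) Let x ∈ C ∪ ((X ∖ C) ∖ X). Then either x ∈ C and x ∉ X; or x ∈ C ∩ X. In each case x ∈ C ∪ ((X ∖ C) ∖ C), so C ∪ ((X ∖ C) ∖ X) ⊆ C ∪ ((X ∖ C) ∖ C).

(⊆) fails; (⊇) holds.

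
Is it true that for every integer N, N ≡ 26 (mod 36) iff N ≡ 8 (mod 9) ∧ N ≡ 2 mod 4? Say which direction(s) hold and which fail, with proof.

The biconditional holds.

(⇒) Suppose N ≡ 26 (mod 36); write N = 36j + 26. Since 9 ∣ 36, reducing mod 9 gives N ≡ 26 ≡ 8 (mod 9); since 4 ∣ 36, reducing mod 4 gives N ≡ 26 ≡ 2 (mod 4).

(⇐) Conversely, if N ≡ 8 (mod 9) and N ≡ 2 (mod 4), then by the Chinese remainder theorem N ≡ 26 (mod 36). This is exactly N ≡ 26 (mod 36).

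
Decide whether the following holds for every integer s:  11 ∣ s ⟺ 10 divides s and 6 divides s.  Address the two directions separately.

Neither direction holds.

[⇒] This fails: take s = 11. Certainly 11 ∣ 11, but 10 ∤ 11.

[⇐] This fails: take s = 30. Both 10 ∣ 30 and 6 ∣ 30, yet 30 is not a multiple of 11 (since 30 = 2·11 + 8), so 11 ∤ 30.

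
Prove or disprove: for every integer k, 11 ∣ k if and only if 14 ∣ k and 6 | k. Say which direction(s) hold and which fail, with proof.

(⟹) This fails: take k = 11. Certainly 11 ∣ 11, but 14 ∤ 11.

(⟸) This fails: take k = 42. Both 14 ∣ 42 and 6 ∣ 42, yet 42 is not a multiple of 11 (since 42 = 3·11 + 9), so 11 ∤ 42.

Both directions fail.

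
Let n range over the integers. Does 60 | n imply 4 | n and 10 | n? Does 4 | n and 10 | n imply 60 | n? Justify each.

(⇒) holds; (⇐) fails.

Forward direction. If 60 ∣ n, write n = 60q. Since 60 = 15·4, n = 4·(15q), so 4 ∣ n; and since 60 = 6·10, n = 10·(6q), so 10 ∣ n.

Converse. This fails: take n = 20. Both 4 ∣ 20 and 10 ∣ 20, yet 20 is not a multiple of 60 (since 20 = 0·60 + 20), so 60 ∤ 20.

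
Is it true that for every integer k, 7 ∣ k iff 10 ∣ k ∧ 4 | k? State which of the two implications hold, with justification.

Forward direction. This fails: take k = 7. Certainly 7 ∣ 7, but 10 ∤ 7.

Converse. This fails: take k = 20. Both 10 ∣ 20 and 4 ∣ 20, yet 20 is not a multiple of 7 (since 20 = 2·7 + 6), so 7 ∤ 20.

(⇒) fails and (⇐) fails.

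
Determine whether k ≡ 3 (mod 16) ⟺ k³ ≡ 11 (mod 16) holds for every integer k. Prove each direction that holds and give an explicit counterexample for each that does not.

(⇒) Suppose k ≡ 3 (mod 16). Write k = 16j + 3. Then (16j + 3)³ = 4096j³ + 2304j² + 432j + 27 = 16(256j³ + 144j² + 27j + 1) + 11, so k³ ≡ 11 (mod 16).

(⇐) Conversely, suppose k³ ≡ 11 (mod 16). The only residue r in {0, …, 15} with r³ ≡ 11 (mod 16) is r = 3, so k ≡ 3 (mod 16).

Both directions hold.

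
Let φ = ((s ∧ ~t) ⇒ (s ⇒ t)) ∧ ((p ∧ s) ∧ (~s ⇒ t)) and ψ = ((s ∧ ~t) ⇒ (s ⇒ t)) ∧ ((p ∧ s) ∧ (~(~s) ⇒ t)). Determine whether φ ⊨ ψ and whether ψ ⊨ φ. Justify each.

Both directions hold.

[⇒] Assume the antecedent. If p is true, the antecedent forces (p = T, t = T, s = T), and the consequent holds there. If p is false, the antecedent cannot hold. Either way the consequent holds.

[⇐] Assume the antecedent. If p is true, the antecedent forces (p = T, t = T, s = T), and the consequent holds there. If p is false, the antecedent cannot hold. Either way the consequent holds.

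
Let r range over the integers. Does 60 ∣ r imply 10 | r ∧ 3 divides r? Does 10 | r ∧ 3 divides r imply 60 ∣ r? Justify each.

Only the forward direction holds.

Forward direction. If 60 ∣ r, write r = 60q. Since 60 = 6·10, r = 10·(6q), so 10 ∣ r; and since 60 = 20·3, r = 3·(20q), so 3 ∣ r.

Converse. This fails: take r = 30. Both 10 ∣ 30 and 3 ∣ 30, yet 30 is not a multiple of 60 (since 30 = 0·60 + 30), so 60 ∤ 30.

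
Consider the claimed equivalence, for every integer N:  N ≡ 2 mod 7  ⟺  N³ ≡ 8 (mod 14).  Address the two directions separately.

[⇒] This fails: take N = 9. Then 9 ≡ 2 (mod 7), but 9³ = 729 ≡ 1 (mod 14), not 8.

[⇐] This fails: take N = 4. Then 4³ = 64 ≡ 8 (mod 14), yet 4 ≡ 4 (mod 7), not 2.

Neither direction holds.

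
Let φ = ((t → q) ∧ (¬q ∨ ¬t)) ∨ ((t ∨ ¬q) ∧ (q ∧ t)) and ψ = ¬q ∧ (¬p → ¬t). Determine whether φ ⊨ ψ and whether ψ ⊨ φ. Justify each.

Neither implication holds.

(→) This fails. Under p = F, q = T, t = F, the left side is true but the right side is false.

(←) This fails. Under p = T, q = F, t = T, the left side is false but the right side is true.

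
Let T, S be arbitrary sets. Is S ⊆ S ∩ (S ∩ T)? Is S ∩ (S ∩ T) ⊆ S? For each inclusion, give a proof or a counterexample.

Forward inclusion. This inclusion fails. Take T = ∅, S = {1}; then 1 ∈ S but 1 ∉ S ∩ (S ∩ T).

Reverse inclusion. Let x ∈ S ∩ (S ∩ T). Then x ∈ T ∩ S, from which x ∈ S.

(⊆) fails; (⊇) holds.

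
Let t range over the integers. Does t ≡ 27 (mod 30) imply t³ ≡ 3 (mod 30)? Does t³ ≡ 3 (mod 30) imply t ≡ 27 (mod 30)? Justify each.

Both directions hold; the statement is true.

(⟹) Suppose t ≡ 27 (mod 30). Write t = 30j + 27. Then (30j + 27)³ = 27000j³ + 72900j² + 65610j + 19683 = 30(900j³ + 2430j² + 2187j + 656) + 3, so t³ ≡ 3 (mod 30).

(⟸) Conversely, suppose t³ ≡ 3 (mod 30). The only residue r in {0, …, 29} with r³ ≡ 3 (mod 30) is r = 27, so t ≡ 27 (mod 30).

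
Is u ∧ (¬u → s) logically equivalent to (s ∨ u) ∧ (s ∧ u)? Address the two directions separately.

Only the converse holds.

Forward direction. This fails. Under s = F, u = T, the left side is true but the right side is false.

Converse. Assume the antecedent. If s is true, the antecedent forces (s = T, u = T), and u ∧ (¬u → s) holds there. If s is false, the antecedent cannot hold. Either way u ∧ (¬u → s) holds.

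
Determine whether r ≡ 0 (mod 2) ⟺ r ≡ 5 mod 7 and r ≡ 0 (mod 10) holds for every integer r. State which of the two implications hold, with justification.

(⇒) This fails: r = 0 gives 0 ≡ 0 (mod 2) but 0 ≡ 0 (mod 7), so the conjunction on the right does not hold.

(⇐) Conversely, if r ≡ 5 (mod 7) and r ≡ 0 (mod 10), then by the Chinese remainder theorem r ≡ 40 (mod 70). Since 40 ≡ 0 (mod 2) and 2 ∣ 70, we get r ≡ 0 (mod 2).

Not equivalent: only (⇐) holds.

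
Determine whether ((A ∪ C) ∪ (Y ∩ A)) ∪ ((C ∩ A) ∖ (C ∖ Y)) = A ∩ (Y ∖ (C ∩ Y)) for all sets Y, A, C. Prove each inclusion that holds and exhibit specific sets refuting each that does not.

The sets are not equal: only the reverse inclusion holds.

(⊆) This inclusion fails. Take Y = ∅, A = {1}, C = ∅; then 1 ∈ ((A ∪ C) ∪ (Y ∩ A)) ∪ ((C ∩ A) ∖ (C ∖ Y)) but 1 ∉ A ∩ (Y ∖ (C ∩ Y)).

(⊇) Let x ∈ A ∩ (Y ∖ (C ∩ Y)). Then x ∈ Y ∩ A and x ∉ C, from which x ∈ ((A ∪ C) ∪ (Y ∩ A)) ∪ ((C ∩ A) ∖ (C ∖ Y)).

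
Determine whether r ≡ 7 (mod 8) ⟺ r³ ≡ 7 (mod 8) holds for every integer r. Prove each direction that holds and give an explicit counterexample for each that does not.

Both directions hold.

Forward direction. Suppose r ≡ 7 (mod 8). Write r = 8j + 7. Then (8j + 7)³ = 512j³ + 1344j² + 1176j + 343 = 8(64j³ + 168j² + 147j + 42) + 7, so r³ ≡ 7 (mod 8).

Converse. For the converse, argue contrapositively. If r ≢ 7 (mod 8), then r is congruent to one of 0, 1, 2, 3, 4, 5, 6 modulo 8, and these give r³ ≡ 0, 1, 0, 3, 0, 5, 0 respectively — never 7.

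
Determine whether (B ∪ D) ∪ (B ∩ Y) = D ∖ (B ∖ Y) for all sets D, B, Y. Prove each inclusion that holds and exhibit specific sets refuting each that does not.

(⊆) fails; (⊇) holds.

Forward inclusion. This inclusion fails. Take D = ∅, B = {1}, Y = ∅; then 1 ∈ (B ∪ D) ∪ (B ∩ Y) but 1 ∉ D ∖ (B ∖ Y).

Reverse inclusion. Let x ∈ D ∖ (B ∖ Y). Then either x ∈ D and x ∉ B, Y; or x ∈ D ∩ Y and x ∉ B; or x ∈ D ∩ B ∩ Y. In each case x ∈ (B ∪ D) ∪ (B ∩ Y), so D ∖ (B ∖ Y) ⊆ (B ∪ D) ∪ (B ∩ Y).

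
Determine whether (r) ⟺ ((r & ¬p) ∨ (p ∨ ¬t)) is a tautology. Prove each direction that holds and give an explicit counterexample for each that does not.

Only the forward implication holds.

Forward direction. Assume the antecedent. If p is true, (r & ¬p) ∨ (p ∨ ¬t) reduces to true regardless of the other variables. If p is false, the antecedent forces (p = F, r = T, t = F) or (p = F, r = T, t = T), and (r & ¬p) ∨ (p ∨ ¬t) holds there. Either way (r & ¬p) ∨ (p ∨ ¬t) holds.

Converse. This fails. Under p = F, r = F, t = F, the left side is false but the right side is true.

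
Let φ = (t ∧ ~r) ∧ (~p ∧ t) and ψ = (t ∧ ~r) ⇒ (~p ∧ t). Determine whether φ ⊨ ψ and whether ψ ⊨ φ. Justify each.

(→) Assume the antecedent. If t is true, the antecedent forces (t = T, r = F, p = F), and (t ∧ ~r) ⇒ (~p ∧ t) holds there. If t is false, the antecedent cannot hold. Either way (t ∧ ~r) ⇒ (~p ∧ t) holds.

(←) This fails. Under t = F, r = F, p = F, the left side is false but the right side is true.

Only the forward implication holds.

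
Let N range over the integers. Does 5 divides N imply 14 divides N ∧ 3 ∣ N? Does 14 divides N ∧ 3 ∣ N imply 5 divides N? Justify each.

(→) This fails: take N = 5. Certainly 5 ∣ 5, but 14 ∤ 5.

(←) This fails: take N = 42. Both 14 ∣ 42 and 3 ∣ 42, yet 42 is not a multiple of 5 (since 42 = 8·5 + 2), so 5 ∤ 42.

Neither implication holds.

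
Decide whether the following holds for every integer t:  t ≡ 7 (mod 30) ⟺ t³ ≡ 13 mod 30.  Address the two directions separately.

Both directions hold; the statement is true.

(←) Suppose t³ ≡ 13 (mod 30). The only residue r in {0, …, 29} with r³ ≡ 13 (mod 30) is r = 7, so t ≡ 7 (mod 30).

(→) Suppose t ≡ 7 (mod 30). Write t = 30j + 7. Then (30j + 7)³ = 27000j³ + 18900j² + 4410j + 343 = 30(900j³ + 630j² + 147j + 11) + 13, so t³ ≡ 13 (mod 30).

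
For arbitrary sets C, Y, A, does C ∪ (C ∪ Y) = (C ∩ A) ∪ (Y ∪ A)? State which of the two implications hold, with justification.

(⊆) This inclusion fails. Take C = {1}, Y = ∅, A = ∅; then 1 ∈ C ∪ (C ∪ Y) but 1 ∉ (C ∩ A) ∪ (Y ∪ A).

(⊇) This inclusion fails. Take C = ∅, Y = ∅, A = {1}; then 1 ∈ (C ∩ A) ∪ (Y ∪ A) but 1 ∉ C ∪ (C ∪ Y).

(⊆) fails and (⊇) fails.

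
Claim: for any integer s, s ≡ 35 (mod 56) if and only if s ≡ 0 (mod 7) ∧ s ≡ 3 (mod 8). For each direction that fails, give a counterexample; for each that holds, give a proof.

(→) Suppose s ≡ 35 (mod 56); write s = 56j + 35. Since 7 ∣ 56, reducing mod 7 gives s ≡ 35 ≡ 0 (mod 7); since 8 ∣ 56, reducing mod 8 gives s ≡ 35 ≡ 3 (mod 8).

(←) Conversely, if s ≡ 0 (mod 7) and s ≡ 3 (mod 8), then by the Chinese remainder theorem s ≡ 35 (mod 56). This is exactly s ≡ 35 (mod 56).

Both implications hold.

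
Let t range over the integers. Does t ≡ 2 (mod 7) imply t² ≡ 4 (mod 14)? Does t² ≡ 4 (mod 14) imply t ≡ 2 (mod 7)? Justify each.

(⇒) fails and (⇐) fails.

[⇒] This fails: take t = 9. Then 9 ≡ 2 (mod 7), but 9² = 81 ≡ 11 (mod 14), not 4.

[⇐] This fails: take t = 12. Then 12² = 144 ≡ 4 (mod 14), yet 12 ≡ 5 (mod 7), not 2.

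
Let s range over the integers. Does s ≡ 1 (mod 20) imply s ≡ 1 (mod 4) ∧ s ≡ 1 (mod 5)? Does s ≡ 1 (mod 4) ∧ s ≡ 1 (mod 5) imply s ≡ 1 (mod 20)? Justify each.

Equivalent; both directions hold.

(⇐) If s ≡ 1 (mod 4) and s ≡ 1 (mod 5), then by the Chinese remainder theorem s ≡ 1 (mod 20). This is exactly s ≡ 1 (mod 20).

(⇒) Suppose s ≡ 1 (mod 20); write s = 20j + 1. Since 4 ∣ 20, reducing mod 4 gives s ≡ 1 (mod 4); since 5 ∣ 20, reducing mod 5 gives s ≡ 1 (mod 5).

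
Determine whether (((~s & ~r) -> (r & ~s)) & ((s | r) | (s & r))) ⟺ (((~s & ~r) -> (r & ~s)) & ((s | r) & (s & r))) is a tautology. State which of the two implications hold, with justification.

(⇒) This fails. Under s = T, r = F, the left side is true but the right side is false.

(⇐) Assume the antecedent. If s is true, the consequent reduces to true regardless of the other variables. If s is false, the antecedent cannot hold. Either way the consequent holds.

Not equivalent: only (⇐) holds.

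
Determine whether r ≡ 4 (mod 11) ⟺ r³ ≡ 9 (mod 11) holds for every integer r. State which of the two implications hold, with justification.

The biconditional holds.

[⇒] Suppose r ≡ 4 (mod 11). Write r = 11j + 4. Then (11j + 4)³ = 1331j³ + 1452j² + 528j + 64 = 11(121j³ + 132j² + 48j + 5) + 9, so r³ ≡ 9 (mod 11).

[⇐] Conversely, suppose r³ ≡ 9 (mod 11). The only residue r in {0, …, 10} with r³ ≡ 9 (mod 11) is r = 4, so r ≡ 4 (mod 11).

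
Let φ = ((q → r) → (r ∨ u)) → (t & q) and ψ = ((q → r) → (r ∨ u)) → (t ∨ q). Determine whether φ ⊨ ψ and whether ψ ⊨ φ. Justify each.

[⇒] Assume the antecedent. If q is true, ((q → r) → (r ∨ u)) → (t ∨ q) reduces to true regardless of the other variables. If q is false, the antecedent forces (u = F, q = F, r = F, t = F) or (u = F, q = F, r = F, t = T), and ((q → r) → (r ∨ u)) → (t ∨ q) holds there. Either way ((q → r) → (r ∨ u)) → (t ∨ q) holds.

[⇐] This fails. Under u = F, q = T, r = F, t = F, the left side is false but the right side is true.

Only the forward direction holds.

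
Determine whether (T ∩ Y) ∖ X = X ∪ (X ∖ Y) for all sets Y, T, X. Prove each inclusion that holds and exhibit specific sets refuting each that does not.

Forward inclusion. This inclusion fails. Take Y = {1}, T = {1}, X = ∅; then 1 ∈ (T ∩ Y) ∖ X but 1 ∉ X ∪ (X ∖ Y).

Reverse inclusion. This inclusion fails. Take Y = ∅, T = ∅, X = {1}; then 1 ∈ X ∪ (X ∖ Y) but 1 ∉ (T ∩ Y) ∖ X.

(⊆) fails and (⊇) fails.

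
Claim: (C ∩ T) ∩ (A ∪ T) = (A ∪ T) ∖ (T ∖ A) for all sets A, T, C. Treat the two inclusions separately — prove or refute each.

(⊆) fails and (⊇) fails.

(⟹) This inclusion fails. Take A = ∅, T = {1}, C = {1}; then 1 ∈ (C ∩ T) ∩ (A ∪ T) but 1 ∉ (A ∪ T) ∖ (T ∖ A).

(⟸) This inclusion fails. Take A = {1}, T = ∅, C = ∅; then 1 ∈ (A ∪ T) ∖ (T ∖ A) but 1 ∉ (C ∩ T) ∩ (A ∪ T).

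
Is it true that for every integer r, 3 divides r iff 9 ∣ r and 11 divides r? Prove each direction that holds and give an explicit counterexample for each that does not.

Only the reverse direction holds.

(⟹) This fails: take r = 3. Certainly 3 ∣ 3, but 9 ∤ 3.

(⟸) Suppose 9 ∣ r and 11 ∣ r. Any common multiple of 9 and 11 is a multiple of their lcm; here gcd(9, 11) = 1, so lcm(9, 11) = 9·11 = 99, so 99 ∣ r. Since 3 ∣ 99, it follows that 3 ∣ r.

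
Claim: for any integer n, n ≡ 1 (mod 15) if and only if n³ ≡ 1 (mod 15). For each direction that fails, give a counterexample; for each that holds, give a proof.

(→) Suppose n ≡ 1 (mod 15). Write n = 15j + 1. Then (15j + 1)³ = 3375j³ + 675j² + 45j + 1 = 15(225j³ + 45j² + 3j) + 1, so n³ ≡ 1 (mod 15).

(←) Conversely, suppose n³ ≡ 1 (mod 15). The only residue r in {0, …, 14} with r³ ≡ 1 (mod 15) is r = 1, so n ≡ 1 (mod 15).

The biconditional holds.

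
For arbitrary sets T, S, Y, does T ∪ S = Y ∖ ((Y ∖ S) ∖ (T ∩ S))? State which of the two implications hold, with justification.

(⊆) fails; (⊇) holds.

Reverse inclusion. Let x ∈ Y ∖ ((Y ∖ S) ∖ (T ∩ S)). Then either x ∈ S ∩ Y and x ∉ T; or x ∈ T ∩ S ∩ Y. In each case x ∈ T ∪ S, so Y ∖ ((Y ∖ S) ∖ (T ∩ S)) ⊆ T ∪ S.

Forward inclusion. This inclusion fails. Take T = {1}, S = ∅, Y = ∅; then 1 ∈ T ∪ S but 1 ∉ Y ∖ ((Y ∖ S) ∖ (T ∩ S)).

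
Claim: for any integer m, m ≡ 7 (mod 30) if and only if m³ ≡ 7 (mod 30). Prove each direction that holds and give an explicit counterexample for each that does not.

Neither direction holds.

(⟹) This fails: take m = 7. Then 7 ≡ 7 (mod 30), but 7³ = 343 ≡ 13 (mod 30), not 7.

(⟸) This fails: take m = 13. Then 13³ = 2197 ≡ 7 (mod 30), yet 13 ≡ 13 (mod 30), not 7.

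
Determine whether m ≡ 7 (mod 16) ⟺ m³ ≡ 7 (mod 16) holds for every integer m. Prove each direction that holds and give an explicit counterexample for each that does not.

[⇐] Suppose m³ ≡ 7 (mod 16). The only residue r in {0, …, 15} with r³ ≡ 7 (mod 16) is r = 7, so m ≡ 7 (mod 16).

[⇒] Suppose m ≡ 7 (mod 16). Write m = 16j + 7. Then (16j + 7)³ = 4096j³ + 5376j² + 2352j + 343 = 16(256j³ + 336j² + 147j + 21) + 7, so m³ ≡ 7 (mod 16).

Both implications hold.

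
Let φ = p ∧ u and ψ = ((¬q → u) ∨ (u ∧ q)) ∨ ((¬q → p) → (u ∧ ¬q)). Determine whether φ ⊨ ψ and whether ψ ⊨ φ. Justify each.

[⇒] Assume the antecedent. If q is true, the consequent reduces to true regardless of the other variables. If q is false, the antecedent forces (q = F, u = T, p = T), and the consequent holds there. Either way the consequent holds.

[⇐] This fails. Under q = F, u = F, p = F, the left side is false but the right side is true.

Only the forward direction holds.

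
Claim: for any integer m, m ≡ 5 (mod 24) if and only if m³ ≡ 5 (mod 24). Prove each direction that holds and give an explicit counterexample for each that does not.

(⇐) Suppose m³ ≡ 5 (mod 24). The only residue r in {0, …, 23} with r³ ≡ 5 (mod 24) is r = 5, so m ≡ 5 (mod 24).

(⇒) Suppose m ≡ 5 (mod 24). Write m = 24j + 5. Then (24j + 5)³ = 13824j³ + 8640j² + 1800j + 125 = 24(576j³ + 360j² + 75j + 5) + 5, so m³ ≡ 5 (mod 24).

Equivalent; both directions hold.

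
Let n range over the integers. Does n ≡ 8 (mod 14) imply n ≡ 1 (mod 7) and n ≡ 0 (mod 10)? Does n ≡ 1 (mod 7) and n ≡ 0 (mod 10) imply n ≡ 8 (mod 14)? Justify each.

Not equivalent: only (⇐) holds.

(⇐) If n ≡ 1 (mod 7) and n ≡ 0 (mod 10), then by the Chinese remainder theorem n ≡ 50 (mod 70). Since 50 ≡ 8 (mod 14) and 14 ∣ 70, we get n ≡ 8 (mod 14).

(⇒) This fails: n = 64 gives 64 ≡ 8 (mod 14) but 64 ≡ 4 (mod 10), so the conjunction on the right does not hold.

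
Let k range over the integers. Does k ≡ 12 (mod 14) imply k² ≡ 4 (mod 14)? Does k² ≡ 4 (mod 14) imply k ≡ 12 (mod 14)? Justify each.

(⇒) Suppose k ≡ 12 (mod 14). Write k = 14j + 12. Then (14j + 12)² = 196j² + 336j + 144 = 14(14j² + 24j + 10) + 4, so k² ≡ 4 (mod 14).

(⇐) This fails: take k = 2. Then 2² = 4 ≡ 4 (mod 14), yet 2 ≡ 2 (mod 14), not 12.

The forward direction holds; the converse fails.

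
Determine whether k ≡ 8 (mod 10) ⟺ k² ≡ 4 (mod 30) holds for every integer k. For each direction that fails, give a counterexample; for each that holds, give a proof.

[⇒] This fails: take k = 18. Then 18 ≡ 8 (mod 10), but 18² = 324 ≡ 24 (mod 30), not 4.

[⇐] This fails: take k = 2. Then 2² = 4 ≡ 4 (mod 30), yet 2 ≡ 2 (mod 10), not 8.

Neither direction holds.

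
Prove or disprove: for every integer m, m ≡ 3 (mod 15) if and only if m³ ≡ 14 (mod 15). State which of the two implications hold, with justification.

Both directions fail.

(⟹) This fails: take m = 3. Then 3 ≡ 3 (mod 15), but 3³ = 27 ≡ 12 (mod 15), not 14.

(⟸) This fails: take m = 14. Then 14³ = 2744 ≡ 14 (mod 15), yet 14 ≡ 14 (mod 15), not 3.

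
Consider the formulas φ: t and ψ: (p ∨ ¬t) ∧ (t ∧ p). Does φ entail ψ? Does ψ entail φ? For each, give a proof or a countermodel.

The forward direction fails; the converse holds.

(⟸) Assume the antecedent. If p is true, the antecedent forces (p = T, t = T), and t holds there. If p is false, the antecedent cannot hold. Either way t holds.

(⟹) This fails. Under p = F, t = T, the left side is true but the right side is false.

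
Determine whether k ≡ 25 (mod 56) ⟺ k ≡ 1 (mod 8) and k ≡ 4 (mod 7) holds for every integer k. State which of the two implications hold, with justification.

Both directions hold.

(→) Suppose k ≡ 25 (mod 56); write k = 56j + 25. Since 8 ∣ 56, reducing mod 8 gives k ≡ 25 ≡ 1 (mod 8); since 7 ∣ 56, reducing mod 7 gives k ≡ 25 ≡ 4 (mod 7).

(←) Conversely, if k ≡ 1 (mod 8) and k ≡ 4 (mod 7), then by the Chinese remainder theorem k ≡ 25 (mod 56). This is exactly k ≡ 25 (mod 56).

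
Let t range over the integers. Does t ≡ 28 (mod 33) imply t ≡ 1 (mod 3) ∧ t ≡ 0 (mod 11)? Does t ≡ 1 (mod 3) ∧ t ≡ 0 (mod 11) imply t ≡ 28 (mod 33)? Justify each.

Forward direction. This fails: t = 28 gives 28 ≡ 28 (mod 33) but 28 ≡ 6 (mod 11), so the conjunction on the right does not hold.

Converse. This fails: t = 22 satisfies both congruences on the right (22 ≡ 1 mod 3 and 22 ≡ 0 mod 11) yet 22 ≡ 22 (mod 33), not 28.

Both directions fail.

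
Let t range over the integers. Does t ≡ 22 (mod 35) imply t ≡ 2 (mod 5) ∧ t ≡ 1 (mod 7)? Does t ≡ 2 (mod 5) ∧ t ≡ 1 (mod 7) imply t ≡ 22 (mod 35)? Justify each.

The biconditional holds.

(⇒) Suppose t ≡ 22 (mod 35); write t = 35j + 22. Since 5 ∣ 35, reducing mod 5 gives t ≡ 22 ≡ 2 (mod 5); since 7 ∣ 35, reducing mod 7 gives t ≡ 22 ≡ 1 (mod 7).

(⇐) Conversely, if t ≡ 2 (mod 5) and t ≡ 1 (mod 7), then by the Chinese remainder theorem t ≡ 22 (mod 35). This is exactly t ≡ 22 (mod 35).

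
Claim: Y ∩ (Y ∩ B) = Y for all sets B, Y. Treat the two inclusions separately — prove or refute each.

Only the forward inclusion holds.

Reverse inclusion. This inclusion fails. Take B = ∅, Y = {1}; then 1 ∈ Y but 1 ∉ Y ∩ (Y ∩ B).

Forward inclusion. Let x ∈ Y ∩ (Y ∩ B). Then x ∈ B ∩ Y, from which x ∈ Y.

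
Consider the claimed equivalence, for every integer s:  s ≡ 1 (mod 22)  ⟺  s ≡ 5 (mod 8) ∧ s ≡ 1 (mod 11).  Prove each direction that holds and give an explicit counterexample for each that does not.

The forward direction fails; the converse holds.

(⇐) If s ≡ 5 (mod 8) and s ≡ 1 (mod 11), then by the Chinese remainder theorem s ≡ 45 (mod 88). Since 45 ≡ 1 (mod 22) and 22 ∣ 88, we get s ≡ 1 (mod 22).

(⇒) This fails: s = 1 gives 1 ≡ 1 (mod 22) but 1 ≡ 1 (mod 8), so the conjunction on the right does not hold.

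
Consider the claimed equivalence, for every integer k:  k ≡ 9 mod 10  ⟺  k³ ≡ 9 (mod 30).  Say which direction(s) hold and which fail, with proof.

The forward direction fails; the converse holds.

(⇐) The residues r modulo 30 with r³ ≡ 9 (mod 30) are exactly {9}, and each is ≡ 9 (mod 10).

(⇒) This fails: take k = 19. Then 19 ≡ 9 (mod 10), but 19³ = 6859 ≡ 19 (mod 30), not 9.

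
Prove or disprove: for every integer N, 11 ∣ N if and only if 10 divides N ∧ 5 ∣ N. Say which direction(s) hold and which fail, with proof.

Neither direction holds.

(⟹) This fails: take N = 11. Certainly 11 ∣ 11, but 10 ∤ 11.

(⟸) This fails: take N = 10. Both 10 ∣ 10 and 5 ∣ 10, yet 10 is not a multiple of 11 (since 10 = 0·11 + 10), so 11 ∤ 10.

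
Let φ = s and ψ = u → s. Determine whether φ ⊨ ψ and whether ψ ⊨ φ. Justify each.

Converse. This fails. Under u = F, s = F, the left side is false but the right side is true.

Forward direction. Assume the antecedent. If u is true, the antecedent forces (u = T, s = T), and u → s holds there. If u is false, u → s reduces to true regardless of the other variables. Either way u → s holds.

Not equivalent: only (⇒) holds.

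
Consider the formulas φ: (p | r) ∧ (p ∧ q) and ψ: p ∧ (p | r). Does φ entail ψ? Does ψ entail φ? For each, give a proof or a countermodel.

The forward direction holds; the converse fails.

[⇒] Assume the antecedent. If p is true, p ∧ (p | r) reduces to true regardless of the other variables. If p is false, the antecedent cannot hold. Either way p ∧ (p | r) holds.

[⇐] This fails. Under p = T, r = F, q = F, the left side is false but the right side is true.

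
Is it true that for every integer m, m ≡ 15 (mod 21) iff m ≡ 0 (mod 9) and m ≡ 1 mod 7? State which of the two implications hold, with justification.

Forward direction. This fails: m = 57 gives 57 ≡ 15 (mod 21) but 57 ≡ 3 (mod 9), so the conjunction on the right does not hold.

Converse. If m ≡ 0 (mod 9) and m ≡ 1 (mod 7), then by the Chinese remainder theorem m ≡ 36 (mod 63). Since 36 ≡ 15 (mod 21) and 21 ∣ 63, we get m ≡ 15 (mod 21).

Not equivalent: only (⇐) holds.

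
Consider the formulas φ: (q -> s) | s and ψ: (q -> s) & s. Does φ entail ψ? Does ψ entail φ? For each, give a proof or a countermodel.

(⇒) This fails. Under s = F, q = F, the left side is true but the right side is false.

(⇐) Assume the antecedent. If s is true, (q -> s) | s reduces to true regardless of the other variables. If s is false, the antecedent cannot hold. Either way (q -> s) | s holds.

(⇒) fails; (⇐) holds.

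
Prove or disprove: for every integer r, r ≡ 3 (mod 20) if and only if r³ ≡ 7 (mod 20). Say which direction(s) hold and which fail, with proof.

The biconditional holds.

Forward direction. Suppose r ≡ 3 (mod 20). Write r = 20j + 3. Then (20j + 3)³ = 8000j³ + 3600j² + 540j + 27 = 20(400j³ + 180j² + 27j + 1) + 7, so r³ ≡ 7 (mod 20).

Converse. Suppose r³ ≡ 7 (mod 20). The only residue r in {0, …, 19} with r³ ≡ 7 (mod 20) is r = 3, so r ≡ 3 (mod 20).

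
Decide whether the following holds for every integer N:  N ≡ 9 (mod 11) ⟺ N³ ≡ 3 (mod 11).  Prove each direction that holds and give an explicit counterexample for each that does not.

Equivalent; both directions hold.

(→) Suppose N ≡ 9 (mod 11). Write N = 11j + 9. Then (11j + 9)³ = 1331j³ + 3267j² + 2673j + 729 = 11(121j³ + 297j² + 243j + 66) + 3, so N³ ≡ 3 (mod 11).

(←) For the converse, argue contrapositively. If N ≢ 9 (mod 11), then N is congruent to one of 0, 1, 2, 3, 4, 5, 6, 7, 8, 10 modulo 11, and these give N³ ≡ 0, 1, 8, 5, 9, 4, 7, 2, 6, 10 respectively — never 3.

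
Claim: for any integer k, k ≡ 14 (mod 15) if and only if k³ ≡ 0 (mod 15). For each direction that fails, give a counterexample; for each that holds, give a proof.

(⇒) This fails: take k = 14. Then 14 ≡ 14 (mod 15), but 14³ = 2744 ≡ 14 (mod 15), not 0.

(⇐) This fails: take k = 0. Then 0³ = 0 ≡ 0 (mod 15), yet 0 ≡ 0 (mod 15), not 14.

Neither implication holds.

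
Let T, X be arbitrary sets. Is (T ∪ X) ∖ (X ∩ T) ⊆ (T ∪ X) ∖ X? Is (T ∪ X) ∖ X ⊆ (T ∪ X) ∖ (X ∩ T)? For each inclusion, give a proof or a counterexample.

The sets are not equal: only the reverse inclusion holds.

(⟹) This inclusion fails. Take T = ∅, X = {1}; then 1 ∈ (T ∪ X) ∖ (X ∩ T) but 1 ∉ (T ∪ X) ∖ X.

(⟸) Let x ∈ (T ∪ X) ∖ X. Then x ∈ T and x ∉ X, from which x ∈ (T ∪ X) ∖ (X ∩ T).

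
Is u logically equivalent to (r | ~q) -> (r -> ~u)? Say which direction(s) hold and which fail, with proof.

(⇒) fails and (⇐) fails.

(⟹) This fails. Under r = T, q = F, u = T, the left side is true but the right side is false.

(⟸) This fails. Under r = F, q = F, u = F, the left side is false but the right side is true.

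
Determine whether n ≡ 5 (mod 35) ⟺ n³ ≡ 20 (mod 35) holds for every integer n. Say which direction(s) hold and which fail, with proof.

(⇒) Suppose n ≡ 5 (mod 35). Write n = 35j + 5. Then (35j + 5)³ = 42875j³ + 18375j² + 2625j + 125 = 35(1225j³ + 525j² + 75j + 3) + 20, so n³ ≡ 20 (mod 35).

(⇐) This fails: take n = 10. Then 10³ = 1000 ≡ 20 (mod 35), yet 10 ≡ 10 (mod 35), not 5.

(⇒) holds; (⇐) fails.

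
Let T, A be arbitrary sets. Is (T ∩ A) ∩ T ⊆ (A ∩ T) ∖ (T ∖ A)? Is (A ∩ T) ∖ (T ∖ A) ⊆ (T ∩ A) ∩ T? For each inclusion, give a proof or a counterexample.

Both inclusions hold.

(⟹) Let x ∈ (T ∩ A) ∩ T. Then x ∈ T ∩ A, from which x ∈ (A ∩ T) ∖ (T ∖ A).

(⟸) Let x ∈ (A ∩ T) ∖ (T ∖ A). Then x ∈ T ∩ A, from which x ∈ (T ∩ A) ∩ T.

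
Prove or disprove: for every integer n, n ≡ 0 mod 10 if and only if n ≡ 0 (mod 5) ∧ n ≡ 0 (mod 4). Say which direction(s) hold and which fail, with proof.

Forward direction. This fails: n = 10 gives 10 ≡ 0 (mod 10) but 10 ≡ 2 (mod 4), so the conjunction on the right does not hold.

Converse. If n ≡ 0 (mod 5) and n ≡ 0 (mod 4), then by the Chinese remainder theorem n ≡ 0 (mod 20). Since 0 ≡ 0 (mod 10) and 10 ∣ 20, we get n ≡ 0 (mod 10).

Only the reverse direction holds.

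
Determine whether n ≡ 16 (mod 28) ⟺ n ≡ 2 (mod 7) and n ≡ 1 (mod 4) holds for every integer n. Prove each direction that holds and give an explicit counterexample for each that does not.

[⇒] This fails: n = 16 gives 16 ≡ 16 (mod 28) but 16 ≡ 0 (mod 4), so the conjunction on the right does not hold.

[⇐] This fails: n = 9 satisfies both congruences on the right (9 ≡ 2 mod 7 and 9 ≡ 1 mod 4) yet 9 ≡ 9 (mod 28), not 16.

Both directions fail.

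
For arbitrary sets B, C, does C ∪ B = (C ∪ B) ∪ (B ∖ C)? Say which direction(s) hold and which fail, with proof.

The two sets are equal.

Reverse inclusion. Let x ∈ (C ∪ B) ∪ (B ∖ C). Then either x ∈ B and x ∉ C; or x ∈ C and x ∉ B; or x ∈ B ∩ C. In each case x ∈ C ∪ B, so (C ∪ B) ∪ (B ∖ C) ⊆ C ∪ B.

Forward inclusion. Let x ∈ C ∪ B. Then either x ∈ B and x ∉ C; or x ∈ C and x ∉ B; or x ∈ B ∩ C. In each case x ∈ (C ∪ B) ∪ (B ∖ C), so C ∪ B ⊆ (C ∪ B) ∪ (B ∖ C).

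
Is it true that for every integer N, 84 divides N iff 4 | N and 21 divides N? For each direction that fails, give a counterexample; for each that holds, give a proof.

Forward direction. If 84 ∣ N, write N = 84q. Since 84 = 21·4, N = 4·(21q), so 4 ∣ N; and since 84 = 4·21, N = 21·(4q), so 21 ∣ N.

Converse. Suppose 4 ∣ N and 21 ∣ N. Any common multiple of 4 and 21 is a multiple of their lcm; here gcd(4, 21) = 1, so lcm(4, 21) = 4·21 = 84, so 84 ∣ N.

Both directions hold; the statement is true.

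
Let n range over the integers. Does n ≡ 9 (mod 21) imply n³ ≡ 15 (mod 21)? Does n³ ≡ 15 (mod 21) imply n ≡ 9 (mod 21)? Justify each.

(⟹) Suppose n ≡ 9 (mod 21). Write n = 21j + 9. Then (21j + 9)³ = 9261j³ + 11907j² + 5103j + 729 = 21(441j³ + 567j² + 243j + 34) + 15, so n³ ≡ 15 (mod 21).

(⟸) This fails: take n = 15. Then 15³ = 3375 ≡ 15 (mod 21), yet 15 ≡ 15 (mod 21), not 9.

The forward direction holds; the converse fails.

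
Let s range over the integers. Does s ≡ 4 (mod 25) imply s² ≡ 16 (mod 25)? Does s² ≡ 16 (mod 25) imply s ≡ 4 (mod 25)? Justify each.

The forward direction holds; the converse fails.

(→) Suppose s ≡ 4 (mod 25). Write s = 25j + 4. Then (25j + 4)² = 625j² + 200j + 16 = 25(25j² + 8j) + 16, so s² ≡ 16 (mod 25).

(←) This fails: take s = 21. Then 21² = 441 ≡ 16 (mod 25), yet 21 ≡ 21 (mod 25), not 4.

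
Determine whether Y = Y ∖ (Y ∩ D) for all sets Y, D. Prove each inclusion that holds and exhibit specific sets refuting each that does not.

Only the reverse inclusion holds.

(⊆) This inclusion fails. Take Y = {1}, D = {1}; then 1 ∈ Y but 1 ∉ Y ∖ (Y ∩ D).

(⊇) Let x ∈ Y ∖ (Y ∩ D). Then x ∈ Y and x ∉ D, from which x ∈ Y.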